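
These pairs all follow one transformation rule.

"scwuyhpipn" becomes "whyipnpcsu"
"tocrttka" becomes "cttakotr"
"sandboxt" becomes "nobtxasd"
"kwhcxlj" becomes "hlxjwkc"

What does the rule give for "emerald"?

Looking at the pairs, the operation is to swap each adjacent pair of characters (1↔2, 3↔4, ...), then move the first 3 characters to the end (rotate left by 3).
Starting from "emerald": after the first operation, "merelad"; after the second, "eladmer".

eladmer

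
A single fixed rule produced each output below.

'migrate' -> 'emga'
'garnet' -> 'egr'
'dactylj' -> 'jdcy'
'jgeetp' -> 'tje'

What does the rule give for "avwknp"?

Each output is the input with this applied: keep every other character starting from the first (positions 1st, 3rd, 5th, ...), then move the last character to the front.
"avwknp" → "awn" → "naw".

naw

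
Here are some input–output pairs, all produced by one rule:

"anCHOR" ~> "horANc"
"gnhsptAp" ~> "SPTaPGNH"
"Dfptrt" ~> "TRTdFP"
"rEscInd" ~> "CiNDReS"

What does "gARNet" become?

Looking at the pairs, the operation is to flip the case of every letter, then move the first 3 characters to the end (rotate left by 3).
Starting from "gARNet": after the first operation, "GarnET"; after the second, "nETGar".

nETGar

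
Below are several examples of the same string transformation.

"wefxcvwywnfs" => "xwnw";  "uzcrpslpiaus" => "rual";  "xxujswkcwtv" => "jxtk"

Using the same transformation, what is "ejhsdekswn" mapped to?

senk

The rule is to keep one character in every 3, starting at position 1 (positions 1st, 4th, 7th, ...), then swap each adjacent pair of characters (1↔2, 3↔4, ...).
Working it through for "ejhsdekswn": intermediate "eskn", final "senk".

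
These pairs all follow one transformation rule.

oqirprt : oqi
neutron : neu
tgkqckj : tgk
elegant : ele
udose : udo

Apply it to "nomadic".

nom

What's happening: keep only the first 3 characters.
On "nomadic" that produces "nom".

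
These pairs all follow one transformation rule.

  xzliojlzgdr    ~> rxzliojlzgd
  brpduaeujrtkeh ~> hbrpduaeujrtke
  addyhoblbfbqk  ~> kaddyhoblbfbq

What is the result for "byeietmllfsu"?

The pattern: move the last character to the front.
For "byeietmllfsu" the result is "ubyeietmllfs".

ubyeietmllfs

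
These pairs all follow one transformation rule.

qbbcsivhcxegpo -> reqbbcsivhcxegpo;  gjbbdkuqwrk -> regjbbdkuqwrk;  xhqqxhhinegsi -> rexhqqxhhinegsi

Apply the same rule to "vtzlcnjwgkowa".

Rule — prepend "re".
Doing the same to "vtzlcnjwgkowa": "revtzlcnjwgkowa".

revtzlcnjwgkowa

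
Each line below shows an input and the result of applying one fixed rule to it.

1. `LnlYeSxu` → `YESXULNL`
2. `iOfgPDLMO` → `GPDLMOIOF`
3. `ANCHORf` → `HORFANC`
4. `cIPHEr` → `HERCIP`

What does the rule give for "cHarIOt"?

RIOTCHA

The transformation: move the first 3 characters to the end (rotate left by 3), then convert every letter to uppercase.
Applying that to "cHarIOt" gives "RIOTCHA".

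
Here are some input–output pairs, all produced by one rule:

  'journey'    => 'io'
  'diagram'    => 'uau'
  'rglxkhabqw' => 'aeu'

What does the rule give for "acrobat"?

In each case the input is transformed by: shift every letter 6 places backward in the alphabet (wrapping around), then keep only the vowels.
Working it through for "acrobat": intermediate "uwlivun", final "uiu".

uiu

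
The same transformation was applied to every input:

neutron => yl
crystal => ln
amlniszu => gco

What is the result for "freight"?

Looking at the pairs, the operation is to shift every letter 6 places backward in the alphabet (wrapping around), then keep one character in every 3, starting at position 2 (positions 2nd, 5th, 8th, ...).
On "freight" that produces "la".
(Check on "amlniszu": → "ugfhcmto" → "gco" ✓)

la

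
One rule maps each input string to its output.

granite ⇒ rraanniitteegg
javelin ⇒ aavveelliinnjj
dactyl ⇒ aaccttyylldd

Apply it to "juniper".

Each output is the input with this applied: move the first character to the end, then double every character.
For "juniper", step one produces "uniperj"; step two turns that into "uunniippeerrjj".

uunniippeerrjj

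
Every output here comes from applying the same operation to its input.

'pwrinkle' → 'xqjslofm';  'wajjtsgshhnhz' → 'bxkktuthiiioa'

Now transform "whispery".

What's happening: swap each adjacent pair of characters (1↔2, 3↔4, ...), then shift every letter 1 place forward in the alphabet (wrapping around).
Applying both steps to "whispery": "hwsiepyr", then "ixtjfqzs".

ixtjfqzs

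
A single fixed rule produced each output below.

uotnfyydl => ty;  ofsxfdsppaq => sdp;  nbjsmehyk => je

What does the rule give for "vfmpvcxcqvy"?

mcq

Rule — delete the last 2 characters, then keep one character in every 3, starting at position 3 (positions 3rd, 6th, 9th, ...).
Working it through for "vfmpvcxcqvy": intermediate "vfmpvcxcq", final "mcq".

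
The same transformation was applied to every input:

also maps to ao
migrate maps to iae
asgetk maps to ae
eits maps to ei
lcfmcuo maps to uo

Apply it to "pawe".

Looking at the pairs, the operation is to keep only the vowels.
So "pawe" becomes "ae".

ae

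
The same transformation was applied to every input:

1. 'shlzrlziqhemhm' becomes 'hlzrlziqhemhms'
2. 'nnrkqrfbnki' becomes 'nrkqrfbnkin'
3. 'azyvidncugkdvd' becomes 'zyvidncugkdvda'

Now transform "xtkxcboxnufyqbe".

In each case the input is transformed by: move the first character to the end.
For "xtkxcboxnufyqbe" the result is "tkxcboxnufyqbex".

tkxcboxnufyqbex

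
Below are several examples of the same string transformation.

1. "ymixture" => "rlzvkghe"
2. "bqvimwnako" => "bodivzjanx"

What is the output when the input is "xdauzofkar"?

The rule is to shift every letter 13 places forward in the alphabet (wrapping around) — i.e. ROT13, then move the last character to the front.
On "xdauzofkar" that produces "ekqnhmbsxn".
(Check on "ymixture": → "lzvkgher" → "rlzvkghe" ✓)

ekqnhmbsxn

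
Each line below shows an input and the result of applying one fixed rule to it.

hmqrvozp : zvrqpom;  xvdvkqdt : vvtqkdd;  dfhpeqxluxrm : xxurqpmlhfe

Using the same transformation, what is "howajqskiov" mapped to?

The rule is to delete the first character, then sort the characters into reverse alphabetical order.
"howajqskiov" → "wvsqookjia".
(Check on "xvdvkqdt": → "vdvkqdt" → "vvtqkdd" ✓)

wvsqookjia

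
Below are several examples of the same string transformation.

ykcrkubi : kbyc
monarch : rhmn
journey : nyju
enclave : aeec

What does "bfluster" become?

Looking at the pairs, the operation is to keep every other character starting from the first (positions 1st, 3rd, 5th, ...), then move the last 2 characters to the front (rotate right by 2).
On "bfluster": the first step gives "blse", and the second then gives "sebl".

sebl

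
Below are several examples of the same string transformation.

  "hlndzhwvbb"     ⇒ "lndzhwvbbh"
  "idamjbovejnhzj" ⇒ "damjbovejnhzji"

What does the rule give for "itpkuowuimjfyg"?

tpkuowuimjfygi

What's happening: move the first character to the end.
On "itpkuowuimjfyg" that produces "tpkuowuimjfygi".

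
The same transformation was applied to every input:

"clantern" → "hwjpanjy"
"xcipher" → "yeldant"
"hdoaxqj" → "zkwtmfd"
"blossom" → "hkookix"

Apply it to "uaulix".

Looking at the pairs, the operation is to move the first character to the end, then shift every letter 4 places backward in the alphabet (wrapping around).
For "uaulix", step one produces "aulixu"; step two turns that into "wqhetq".

wqhetq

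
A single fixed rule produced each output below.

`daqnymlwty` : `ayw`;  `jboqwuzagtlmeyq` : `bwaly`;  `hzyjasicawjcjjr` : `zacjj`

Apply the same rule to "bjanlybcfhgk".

jlcg

Rule — keep one character in every 3, starting at position 2 (positions 2nd, 5th, 8th, ...).
For "bjanlybcfhgk" the result is "jlcg".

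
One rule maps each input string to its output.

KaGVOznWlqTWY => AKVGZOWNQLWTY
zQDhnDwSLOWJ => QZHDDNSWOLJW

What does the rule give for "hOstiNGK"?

Rule — swap each adjacent pair of characters (1↔2, 3↔4, ...), then convert every letter to uppercase.
"hOstiNGK" → "OHTSNIKG".

OHTSNIKG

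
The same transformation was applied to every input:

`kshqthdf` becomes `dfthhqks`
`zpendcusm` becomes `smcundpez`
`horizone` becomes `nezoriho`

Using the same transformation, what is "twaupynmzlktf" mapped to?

The transformation: reverse the string, then swap each adjacent pair of characters (1↔2, 3↔4, ...).
For "twaupynmzlktf" the result is "tflkmzynupwat".

tflkmzynupwat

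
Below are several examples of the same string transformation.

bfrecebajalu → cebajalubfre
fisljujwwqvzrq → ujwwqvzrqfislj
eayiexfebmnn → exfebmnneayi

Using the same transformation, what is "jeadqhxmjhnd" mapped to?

qhxmjhndjead

What's happening: swap the front and back halves of the string, then move the last 2 characters to the front (rotate right by 2).
On "jeadqhxmjhnd": the first step gives "xmjhndjeadqh", and the second then gives "qhxmjhndjead".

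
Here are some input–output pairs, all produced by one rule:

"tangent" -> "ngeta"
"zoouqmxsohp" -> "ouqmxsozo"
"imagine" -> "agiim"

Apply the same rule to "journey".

urnjo

The transformation: delete the last 2 characters, then move the first 2 characters to the end (rotate left by 2).
On "journey": the first step gives "journ", and the second then gives "urnjo".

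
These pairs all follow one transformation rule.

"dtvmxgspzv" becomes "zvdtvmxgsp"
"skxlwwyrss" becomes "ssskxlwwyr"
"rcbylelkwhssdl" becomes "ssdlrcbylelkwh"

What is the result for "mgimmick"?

kmgimmic

Looking at the pairs, the operation is to swap the front and back halves of the string, then move the first 3 characters to the end (rotate left by 3).
On "mgimmick" that produces "kmgimmic".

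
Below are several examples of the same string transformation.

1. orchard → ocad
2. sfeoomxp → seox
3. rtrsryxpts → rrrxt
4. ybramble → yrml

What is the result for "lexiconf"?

lxcn

Each output is the input with this applied: keep every other character starting from the first (positions 1st, 3rd, 5th, ...).
For "lexiconf" the result is "lxcn".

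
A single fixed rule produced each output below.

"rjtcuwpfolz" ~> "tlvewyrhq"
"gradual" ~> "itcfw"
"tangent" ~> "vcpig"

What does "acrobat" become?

The pattern: delete the last 2 characters, then shift every letter 2 places forward in the alphabet (wrapping around).
Applying both steps to "acrobat": "acrob", then "cetqd".

cetqd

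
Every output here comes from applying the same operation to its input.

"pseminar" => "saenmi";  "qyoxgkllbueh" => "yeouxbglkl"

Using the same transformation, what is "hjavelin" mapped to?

jialve

What's happening: take characters alternately from the front and the back (1st, last, 2nd, 2nd-last, ...), then delete the first 2 characters.
Starting from "hjavelin": after the first operation, "hnjialve"; after the second, "jialve".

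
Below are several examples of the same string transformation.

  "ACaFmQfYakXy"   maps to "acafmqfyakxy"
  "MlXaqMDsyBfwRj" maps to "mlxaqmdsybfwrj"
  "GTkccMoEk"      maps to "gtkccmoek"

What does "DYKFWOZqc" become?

The transformation: convert every letter to lowercase.
So "DYKFWOZqc" becomes "dykfwozqc".

dykfwozqc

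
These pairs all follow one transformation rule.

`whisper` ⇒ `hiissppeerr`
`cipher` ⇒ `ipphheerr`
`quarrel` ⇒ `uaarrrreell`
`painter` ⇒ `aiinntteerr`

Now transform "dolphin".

ollpphhiinn

The rule is to double every character, then delete the first 3 characters.
So "dolphin" becomes "ollpphhiinn".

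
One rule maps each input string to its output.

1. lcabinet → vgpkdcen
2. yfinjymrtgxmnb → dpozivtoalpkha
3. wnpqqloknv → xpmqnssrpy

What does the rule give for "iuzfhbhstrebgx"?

Looking at the pairs, the operation is to reverse the string, then shift every letter 2 places forward in the alphabet (wrapping around).
For "iuzfhbhstrebgx" the result is "zidgtvujdjhbwk".

zidgtvujdjhbwk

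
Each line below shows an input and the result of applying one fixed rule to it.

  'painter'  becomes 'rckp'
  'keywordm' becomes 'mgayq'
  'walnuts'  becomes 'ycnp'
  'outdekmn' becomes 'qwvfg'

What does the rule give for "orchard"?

Each output is the input with this applied: shift every letter 2 places forward in the alphabet (wrapping around), then delete the last 3 characters.
On "orchard": the first step gives "qtejctf", and the second then gives "qtej".
(Check on "painter": → "rckpvgt" → "rckp" ✓)

qtej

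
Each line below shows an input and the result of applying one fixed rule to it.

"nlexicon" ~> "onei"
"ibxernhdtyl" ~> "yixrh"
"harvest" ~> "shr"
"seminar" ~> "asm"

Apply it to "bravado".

dba

The transformation: move the last 3 characters to the front (rotate right by 3), then keep every other character starting from the second (positions 2nd, 4th, 6th, ...).
Applying both steps to "bravado": "adobrav", then "dba".
(Check on "seminar": → "narsemi" → "asm" ✓)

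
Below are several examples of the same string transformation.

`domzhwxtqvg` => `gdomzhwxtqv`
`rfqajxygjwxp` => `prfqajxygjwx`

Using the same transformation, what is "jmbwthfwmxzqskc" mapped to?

cjmbwthfwmxzqsk

Looking at the pairs, the operation is to move the last character to the front.
Doing the same to "jmbwthfwmxzqskc": "cjmbwthfwmxzqsk".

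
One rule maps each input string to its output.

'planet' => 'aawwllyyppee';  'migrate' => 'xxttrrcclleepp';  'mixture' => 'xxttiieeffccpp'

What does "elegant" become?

ppwwpprrllyyee

Looking at the pairs, the operation is to double every character, then shift every letter 11 places forward in the alphabet (wrapping around).
For "elegant", step one produces "eelleeggaanntt"; step two turns that into "ppwwpprrllyyee".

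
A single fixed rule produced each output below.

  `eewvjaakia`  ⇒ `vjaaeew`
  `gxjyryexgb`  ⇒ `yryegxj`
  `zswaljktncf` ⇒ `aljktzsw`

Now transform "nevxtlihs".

xtlnev

Each output is the input with this applied: delete the last 3 characters, then move the first 3 characters to the end (rotate left by 3).
Applying both steps to "nevxtlihs": "nevxtl", then "xtlnev".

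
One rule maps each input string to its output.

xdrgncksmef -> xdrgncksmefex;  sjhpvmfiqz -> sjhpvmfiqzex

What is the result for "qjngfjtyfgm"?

Looking at the pairs, the operation is to append "ex".
For "qjngfjtyfgm" the result is "qjngfjtyfgmex".

qjngfjtyfgmex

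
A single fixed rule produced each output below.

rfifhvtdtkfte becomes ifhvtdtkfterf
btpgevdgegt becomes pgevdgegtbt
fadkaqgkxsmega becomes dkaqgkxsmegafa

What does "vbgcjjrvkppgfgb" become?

Looking at the pairs, the operation is to move the first 2 characters to the end (rotate left by 2).
For "vbgcjjrvkppgfgb" the result is "gcjjrvkppgfgbvb".

gcjjrvkppgfgbvb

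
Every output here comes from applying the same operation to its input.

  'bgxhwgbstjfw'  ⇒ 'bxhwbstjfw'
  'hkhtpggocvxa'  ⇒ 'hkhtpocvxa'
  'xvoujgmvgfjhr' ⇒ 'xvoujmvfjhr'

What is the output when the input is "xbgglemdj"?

xblemdj

The transformation: remove every "g".
So "xbgglemdj" becomes "xblemdj".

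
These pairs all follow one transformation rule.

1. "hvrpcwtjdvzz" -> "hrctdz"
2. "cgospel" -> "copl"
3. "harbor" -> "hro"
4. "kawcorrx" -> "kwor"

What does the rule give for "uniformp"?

What's happening: keep every other character starting from the first (positions 1st, 3rd, 5th, ...).
On "uniformp" that produces "uiom".

uiom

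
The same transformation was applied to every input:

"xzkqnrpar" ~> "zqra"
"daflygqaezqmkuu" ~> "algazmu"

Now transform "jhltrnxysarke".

htnyak

Rule — keep every other character starting from the second (positions 2nd, 4th, 6th, ...).
Doing the same to "jhltrnxysarke": "htnyak".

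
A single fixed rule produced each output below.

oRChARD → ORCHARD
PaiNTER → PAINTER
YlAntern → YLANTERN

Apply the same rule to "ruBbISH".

RUBBISH

Each output is the input with this applied: convert every letter to uppercase.
On "ruBbISH" that produces "RUBBISH".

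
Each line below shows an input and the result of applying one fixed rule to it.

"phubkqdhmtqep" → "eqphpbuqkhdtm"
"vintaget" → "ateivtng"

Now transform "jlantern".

tnrljnae

The pattern: swap each adjacent pair of characters (1↔2, 3↔4, ...), then move the last 3 characters to the front (rotate right by 3).
On "jlantern" that produces "tnrljnae".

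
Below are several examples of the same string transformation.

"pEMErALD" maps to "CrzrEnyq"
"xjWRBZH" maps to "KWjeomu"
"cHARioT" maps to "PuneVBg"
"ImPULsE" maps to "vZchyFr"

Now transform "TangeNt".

gNATRaG

The pattern: flip the case of every letter, then shift every letter 13 places forward in the alphabet (wrapping around) — i.e. ROT13.
"TangeNt" → "tANGEnT" → "gNATRaG".
(Check on "pEMErALD": → "PemeRald" → "CrzrEnyq" ✓)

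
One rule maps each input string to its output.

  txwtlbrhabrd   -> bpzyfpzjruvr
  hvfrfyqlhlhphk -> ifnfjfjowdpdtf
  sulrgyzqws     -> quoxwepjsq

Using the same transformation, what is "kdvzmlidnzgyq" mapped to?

What's happening: shift every letter 2 places backward in the alphabet (wrapping around), then reverse the string.
Applying that to "kdvzmlidnzgyq" gives "owexlbgjkxtbi".

owexlbgjkxtbi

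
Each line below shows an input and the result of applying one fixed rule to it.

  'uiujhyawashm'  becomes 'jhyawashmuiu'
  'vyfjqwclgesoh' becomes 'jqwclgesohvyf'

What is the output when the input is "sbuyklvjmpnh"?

yklvjmpnhsbu

In each case the input is transformed by: move the first 3 characters to the end (rotate left by 3).
On "sbuyklvjmpnh" that produces "yklvjmpnhsbu".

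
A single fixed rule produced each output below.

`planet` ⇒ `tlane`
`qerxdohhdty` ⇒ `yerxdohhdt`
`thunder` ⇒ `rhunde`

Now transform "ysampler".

What's happening: delete the first character, then move the last character to the front.
Starting from "ysampler": after the first operation, "sampler"; after the second, "rsample".

rsample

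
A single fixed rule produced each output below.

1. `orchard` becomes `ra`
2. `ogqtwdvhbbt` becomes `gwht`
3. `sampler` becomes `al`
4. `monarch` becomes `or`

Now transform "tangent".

Rule — keep one character in every 3, starting at position 2 (positions 2nd, 5th, 8th, ...).
Applying that to "tangent" gives "ae".

ae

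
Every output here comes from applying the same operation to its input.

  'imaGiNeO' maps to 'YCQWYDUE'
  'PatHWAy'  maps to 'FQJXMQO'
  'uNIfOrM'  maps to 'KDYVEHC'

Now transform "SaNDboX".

The rule is to shift every letter 10 places backward in the alphabet (wrapping around), then convert every letter to uppercase.
Starting from "SaNDboX": after the first operation, "IqDTreN"; after the second, "IQDTREN".

IQDTREN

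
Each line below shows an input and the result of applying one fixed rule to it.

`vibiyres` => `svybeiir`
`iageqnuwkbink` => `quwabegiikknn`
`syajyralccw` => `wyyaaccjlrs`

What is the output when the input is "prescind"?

In each case the input is transformed by: sort the characters into alphabetical order, then move the last 3 characters to the front (rotate right by 3).
Starting from "prescind": after the first operation, "cdeinprs"; after the second, "prscdein".

prscdein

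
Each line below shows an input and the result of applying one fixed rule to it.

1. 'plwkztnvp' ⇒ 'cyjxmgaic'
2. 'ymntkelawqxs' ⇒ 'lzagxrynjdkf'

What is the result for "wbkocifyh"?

joxbpvslu

What's happening: shift every letter 13 places forward in the alphabet (wrapping around) — i.e. ROT13.
"wbkocifyh" → "joxbpvslu".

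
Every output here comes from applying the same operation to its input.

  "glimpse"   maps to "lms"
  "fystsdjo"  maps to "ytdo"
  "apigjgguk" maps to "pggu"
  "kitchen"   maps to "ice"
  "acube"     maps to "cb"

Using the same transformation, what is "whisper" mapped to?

In each case the input is transformed by: keep every other character starting from the second (positions 2nd, 4th, 6th, ...).
Doing the same to "whisper": "hse".

hse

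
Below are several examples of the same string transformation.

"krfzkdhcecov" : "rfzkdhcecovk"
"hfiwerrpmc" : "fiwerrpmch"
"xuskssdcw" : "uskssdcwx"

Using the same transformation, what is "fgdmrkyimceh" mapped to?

The pattern: move the first character to the end.
So "fgdmrkyimceh" becomes "gdmrkyimcehf".

gdmrkyimcehf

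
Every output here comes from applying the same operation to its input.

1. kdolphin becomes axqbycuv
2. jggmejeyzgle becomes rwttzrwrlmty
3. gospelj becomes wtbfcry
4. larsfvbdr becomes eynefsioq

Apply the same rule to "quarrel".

Looking at the pairs, the operation is to move the last character to the front, then shift every letter 13 places forward in the alphabet (wrapping around) — i.e. ROT13.
For "quarrel", step one produces "lquarre"; step two turns that into "ydhneer".

ydhneer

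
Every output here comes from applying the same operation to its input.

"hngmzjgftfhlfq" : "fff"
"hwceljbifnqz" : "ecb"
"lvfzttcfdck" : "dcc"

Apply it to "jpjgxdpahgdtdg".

dda

What's happening: sort the characters into reverse alphabetical order, then keep only the last 3 characters.
Working it through for "jpjgxdpahgdtdg": intermediate "xtppjjhgggddda", final "dda".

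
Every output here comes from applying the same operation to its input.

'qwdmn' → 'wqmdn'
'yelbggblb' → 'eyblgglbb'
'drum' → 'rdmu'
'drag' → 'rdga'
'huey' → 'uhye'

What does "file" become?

ifel

In each case the input is transformed by: swap each adjacent pair of characters (1↔2, 3↔4, ...).
Doing the same to "file": "ifel".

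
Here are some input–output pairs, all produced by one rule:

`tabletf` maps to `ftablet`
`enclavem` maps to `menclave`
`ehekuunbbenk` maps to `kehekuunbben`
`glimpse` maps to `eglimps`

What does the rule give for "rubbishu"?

The transformation: move the last character to the front.
Applying that to "rubbishu" gives "urubbish".

urubbish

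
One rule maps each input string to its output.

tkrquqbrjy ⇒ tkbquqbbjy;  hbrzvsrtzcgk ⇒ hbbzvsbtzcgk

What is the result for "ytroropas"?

ytbobopas

In each case the input is transformed by: replace every "r" with "b".
For "ytroropas" the result is "ytbobopas".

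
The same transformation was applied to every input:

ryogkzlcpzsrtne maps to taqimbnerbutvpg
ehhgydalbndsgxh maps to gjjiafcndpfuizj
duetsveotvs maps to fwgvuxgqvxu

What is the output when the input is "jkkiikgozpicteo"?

Looking at the pairs, the operation is to shift every letter 2 places forward in the alphabet (wrapping around).
Applying that to "jkkiikgozpicteo" gives "lmmkkmiqbrkevgq".

lmmkkmiqbrkevgq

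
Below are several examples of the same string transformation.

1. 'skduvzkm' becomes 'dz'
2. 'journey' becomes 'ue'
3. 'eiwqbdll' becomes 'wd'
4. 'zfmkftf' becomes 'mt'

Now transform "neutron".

In each case the input is transformed by: keep one character in every 3, starting at position 3 (positions 3rd, 6th, 9th, ...).
Applying that to "neutron" gives "uo".

uo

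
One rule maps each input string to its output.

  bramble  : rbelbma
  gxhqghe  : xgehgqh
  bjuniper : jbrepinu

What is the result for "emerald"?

Looking at the pairs, the operation is to reverse the string, then move the last 2 characters to the front (rotate right by 2).
On "emerald" that produces "medlare".
(Check on "bramble": → "elbmarb" → "rbelbma" ✓)

medlare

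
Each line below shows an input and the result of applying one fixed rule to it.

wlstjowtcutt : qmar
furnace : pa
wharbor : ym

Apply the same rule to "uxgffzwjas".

The pattern: shift every letter 2 places backward in the alphabet (wrapping around), then keep one character in every 3, starting at position 3 (positions 3rd, 6th, 9th, ...).
Working it through for "uxgffzwjas": intermediate "sveddxuhyq", final "exy".

exy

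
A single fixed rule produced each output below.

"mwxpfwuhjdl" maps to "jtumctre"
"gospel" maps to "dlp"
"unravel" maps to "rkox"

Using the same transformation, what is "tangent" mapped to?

The rule is to delete the last 3 characters, then shift every letter 3 places backward in the alphabet (wrapping around).
For "tangent", step one produces "tang"; step two turns that into "qxkd".
(Check on "unravel": → "unra" → "rkox" ✓)

qxkd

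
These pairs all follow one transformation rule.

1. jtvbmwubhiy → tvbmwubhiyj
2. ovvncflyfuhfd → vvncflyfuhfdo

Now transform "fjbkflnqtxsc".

The rule is to move the first character to the end.
Doing the same to "fjbkflnqtxsc": "jbkflnqtxscf".

jbkflnqtxscf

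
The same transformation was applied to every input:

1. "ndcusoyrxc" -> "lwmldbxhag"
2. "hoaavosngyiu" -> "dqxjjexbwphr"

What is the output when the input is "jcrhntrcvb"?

kslaqwcale

Looking at the pairs, the operation is to shift every letter 9 places forward in the alphabet (wrapping around), then move the last character to the front.
Applying that to "jcrhntrcvb" gives "kslaqwcale".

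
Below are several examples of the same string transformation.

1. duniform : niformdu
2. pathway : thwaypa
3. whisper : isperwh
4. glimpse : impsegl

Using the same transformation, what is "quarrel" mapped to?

In each case the input is transformed by: move the first 2 characters to the end (rotate left by 2).
So "quarrel" becomes "arrelqu".

arrelqu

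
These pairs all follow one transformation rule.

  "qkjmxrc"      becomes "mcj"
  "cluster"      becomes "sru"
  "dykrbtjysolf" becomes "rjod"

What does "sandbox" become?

What's happening: move the first 3 characters to the end (rotate left by 3), then keep one character in every 3, starting at position 1 (positions 1st, 4th, 7th, ...).
"sandbox" → "dboxsan" → "dxn".

dxn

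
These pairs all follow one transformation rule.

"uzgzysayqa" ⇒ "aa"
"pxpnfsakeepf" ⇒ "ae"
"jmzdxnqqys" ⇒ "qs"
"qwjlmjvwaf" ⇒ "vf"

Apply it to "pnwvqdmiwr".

In each case the input is transformed by: keep one character in every 3, starting at position 1 (positions 1st, 4th, 7th, ...), then delete the first 2 characters.
"pnwvqdmiwr" → "pvmr" → "mr".

mr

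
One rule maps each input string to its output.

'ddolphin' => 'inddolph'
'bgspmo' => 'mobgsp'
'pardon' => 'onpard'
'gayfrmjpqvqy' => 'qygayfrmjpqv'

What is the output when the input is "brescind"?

ndbresci

Each output is the input with this applied: move the last 2 characters to the front (rotate right by 2).
Applying that to "brescind" gives "ndbresci".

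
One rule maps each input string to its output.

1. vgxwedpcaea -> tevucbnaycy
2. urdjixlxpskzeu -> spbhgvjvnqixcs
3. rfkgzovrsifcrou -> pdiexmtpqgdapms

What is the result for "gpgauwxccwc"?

Each output is the input with this applied: shift every letter 2 places backward in the alphabet (wrapping around).
So "gpgauwxccwc" becomes "eneysuvaaua".

eneysuvaaua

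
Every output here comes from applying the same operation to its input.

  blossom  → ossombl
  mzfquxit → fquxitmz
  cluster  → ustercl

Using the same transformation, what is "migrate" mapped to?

gratemi

The pattern: move the first 2 characters to the end (rotate left by 2).
So "migrate" becomes "gratemi".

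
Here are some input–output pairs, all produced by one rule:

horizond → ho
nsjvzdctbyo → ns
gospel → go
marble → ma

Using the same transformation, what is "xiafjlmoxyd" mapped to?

Rule — keep only the first 2 characters.
For "xiafjlmoxyd" the result is "xi".

xi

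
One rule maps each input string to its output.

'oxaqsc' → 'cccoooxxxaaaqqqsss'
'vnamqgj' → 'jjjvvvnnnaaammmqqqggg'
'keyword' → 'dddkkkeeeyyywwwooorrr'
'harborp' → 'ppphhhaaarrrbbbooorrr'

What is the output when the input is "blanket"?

In each case the input is transformed by: repeat every character 3 times, then move the last 3 characters to the front (rotate right by 3).
For "blanket" the result is "tttbbblllaaannnkkkeee".
(Check on "keyword": → "kkkeeeyyywwwooorrrddd" → "dddkkkeeeyyywwwooorrr" ✓)

tttbbblllaaannnkkkeee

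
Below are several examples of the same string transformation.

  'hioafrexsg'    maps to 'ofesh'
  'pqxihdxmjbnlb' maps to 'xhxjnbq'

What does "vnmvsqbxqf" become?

The pattern: move the first 2 characters to the end (rotate left by 2), then keep every other character starting from the first (positions 1st, 3rd, 5th, ...).
"vnmvsqbxqf" → "mvsqbxqfvn" → "msbqv".

msbqv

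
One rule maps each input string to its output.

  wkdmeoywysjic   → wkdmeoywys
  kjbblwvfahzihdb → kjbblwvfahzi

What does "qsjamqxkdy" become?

In each case the input is transformed by: delete the last 3 characters.
Applying that to "qsjamqxkdy" gives "qsjamqx".

qsjamqx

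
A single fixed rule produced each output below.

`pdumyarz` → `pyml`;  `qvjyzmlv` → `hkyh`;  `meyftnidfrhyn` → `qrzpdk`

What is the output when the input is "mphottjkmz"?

In each case the input is transformed by: keep every other character starting from the second (positions 2nd, 4th, 6th, ...), then shift every letter 12 places forward in the alphabet (wrapping around).
Starting from "mphottjkmz": after the first operation, "potkz"; after the second, "bafwl".
(Check on "qvjyzmlv": → "vymv" → "hkyh" ✓)

bafwl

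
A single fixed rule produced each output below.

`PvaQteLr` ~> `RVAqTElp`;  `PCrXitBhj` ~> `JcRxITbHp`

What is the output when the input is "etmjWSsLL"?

The transformation: swap the first and last characters, then flip the case of every letter.
For "etmjWSsLL", step one produces "LtmjWSsLe"; step two turns that into "lTMJwsSlE".

lTMJwsSlE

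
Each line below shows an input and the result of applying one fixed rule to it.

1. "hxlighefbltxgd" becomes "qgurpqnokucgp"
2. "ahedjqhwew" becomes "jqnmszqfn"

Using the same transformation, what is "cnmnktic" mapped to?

Each output is the input with this applied: shift every letter 9 places forward in the alphabet (wrapping around), then delete the last character.
On "cnmnktic": the first step gives "lwvwtcrl", and the second then gives "lwvwtcr".

lwvwtcr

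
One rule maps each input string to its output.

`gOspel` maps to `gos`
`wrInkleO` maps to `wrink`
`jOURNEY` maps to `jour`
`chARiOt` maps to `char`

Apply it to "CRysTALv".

The rule is to delete the last 3 characters, then convert every letter to lowercase.
Starting from "CRysTALv": after the first operation, "CRysT"; after the second, "cryst".

cryst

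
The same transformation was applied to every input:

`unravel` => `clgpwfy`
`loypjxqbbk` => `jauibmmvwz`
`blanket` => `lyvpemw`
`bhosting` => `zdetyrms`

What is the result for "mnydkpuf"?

Rule — move the first 2 characters to the end (rotate left by 2), then shift every letter 11 places forward in the alphabet (wrapping around).
For "mnydkpuf", step one produces "ydkpufmn"; step two turns that into "jovafqxy".
(Check on "unravel": → "ravelun" → "clgpwfy" ✓)

jovafqxy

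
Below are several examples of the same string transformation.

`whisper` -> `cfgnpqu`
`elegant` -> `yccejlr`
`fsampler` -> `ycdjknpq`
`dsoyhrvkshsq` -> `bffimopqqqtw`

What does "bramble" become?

What's happening: sort the characters into alphabetical order, then shift every letter 2 places backward in the alphabet (wrapping around).
"bramble" → "abbelmr" → "yzzcjkp".
(Check on "fsampler": → "aeflmprs" → "ycdjknpq" ✓)

yzzcjkp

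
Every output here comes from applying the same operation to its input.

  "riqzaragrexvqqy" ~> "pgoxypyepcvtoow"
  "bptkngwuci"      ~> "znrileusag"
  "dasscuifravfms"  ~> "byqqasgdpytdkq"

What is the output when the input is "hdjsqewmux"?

fbhqocuksv

Rule — shift every letter 2 places backward in the alphabet (wrapping around).
Applying that to "hdjsqewmux" gives "fbhqocuksv".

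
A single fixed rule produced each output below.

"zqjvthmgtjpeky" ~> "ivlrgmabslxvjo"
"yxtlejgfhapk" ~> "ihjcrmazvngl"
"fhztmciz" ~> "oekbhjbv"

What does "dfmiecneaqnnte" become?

Rule — shift every letter 2 places forward in the alphabet (wrapping around), then swap the front and back halves of the string.
Starting from "dfmiecneaqnnte": after the first operation, "fhokgepgcsppvg"; after the second, "gcsppvgfhokgep".
(Check on "yxtlejgfhapk": → "azvnglihjcrm" → "ihjcrmazvngl" ✓)

gcsppvgfhokgep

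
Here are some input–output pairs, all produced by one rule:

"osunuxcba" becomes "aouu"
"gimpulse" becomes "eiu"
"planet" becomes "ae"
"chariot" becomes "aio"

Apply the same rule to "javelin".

aei

What's happening: move the last character to the front, then keep only the vowels.
On "javelin": the first step gives "njaveli", and the second then gives "aei".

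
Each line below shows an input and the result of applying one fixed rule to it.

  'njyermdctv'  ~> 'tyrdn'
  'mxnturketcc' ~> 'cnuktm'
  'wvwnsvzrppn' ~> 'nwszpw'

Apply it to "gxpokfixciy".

ypkicg

The transformation: keep every other character starting from the first (positions 1st, 3rd, 5th, ...), then swap the first and last characters.
On "gxpokfixciy": the first step gives "gpkicy", and the second then gives "ypkicg".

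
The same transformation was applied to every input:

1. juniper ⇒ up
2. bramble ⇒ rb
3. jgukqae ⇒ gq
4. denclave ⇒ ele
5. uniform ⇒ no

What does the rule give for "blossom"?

In each case the input is transformed by: keep one character in every 3, starting at position 2 (positions 2nd, 5th, 8th, ...).
For "blossom" the result is "ls".

ls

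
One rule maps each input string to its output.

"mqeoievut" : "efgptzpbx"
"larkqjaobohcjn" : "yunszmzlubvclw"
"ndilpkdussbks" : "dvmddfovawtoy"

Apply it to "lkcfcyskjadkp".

Looking at the pairs, the operation is to reverse the string, then shift every letter 11 places forward in the alphabet (wrapping around).
For "lkcfcyskjadkp", step one produces "pkdajksycfckl"; step two turns that into "avoluvdjnqnvw".

avoluvdjnqnvw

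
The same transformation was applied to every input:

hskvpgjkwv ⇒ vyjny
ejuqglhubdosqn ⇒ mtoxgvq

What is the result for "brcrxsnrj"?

uuvu

Looking at the pairs, the operation is to keep every other character starting from the second (positions 2nd, 4th, 6th, ...), then shift every letter 3 places forward in the alphabet (wrapping around).
Starting from "brcrxsnrj": after the first operation, "rrsr"; after the second, "uuvu".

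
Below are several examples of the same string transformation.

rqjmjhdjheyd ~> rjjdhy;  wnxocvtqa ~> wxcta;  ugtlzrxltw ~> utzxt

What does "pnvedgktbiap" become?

pvdkba

The rule is to keep every other character starting from the first (positions 1st, 3rd, 5th, ...).
For "pnvedgktbiap" the result is "pvdkba".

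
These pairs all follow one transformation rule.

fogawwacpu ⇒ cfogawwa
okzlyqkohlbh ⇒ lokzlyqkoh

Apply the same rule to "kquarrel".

rkquar

Each output is the input with this applied: delete the last 2 characters, then move the last character to the front.
On "kquarrel": the first step gives "kquarr", and the second then gives "rkquar".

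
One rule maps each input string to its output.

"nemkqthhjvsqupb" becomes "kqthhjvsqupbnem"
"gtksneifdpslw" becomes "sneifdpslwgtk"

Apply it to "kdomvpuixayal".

mvpuixayalkdo

The transformation: move the first 3 characters to the end (rotate left by 3).
Doing the same to "kdomvpuixayal": "mvpuixayalkdo".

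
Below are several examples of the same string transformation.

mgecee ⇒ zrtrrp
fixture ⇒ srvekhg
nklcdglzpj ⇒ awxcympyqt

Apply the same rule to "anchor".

Looking at the pairs, the operation is to shift every letter 13 places forward in the alphabet (wrapping around) — i.e. ROT13, then take characters alternately from the front and the back (1st, last, 2nd, 2nd-last, ...).
On "anchor" that produces "neabpu".
(Check on "mgecee": → "ztrprr" → "zrtrrp" ✓)

neabpu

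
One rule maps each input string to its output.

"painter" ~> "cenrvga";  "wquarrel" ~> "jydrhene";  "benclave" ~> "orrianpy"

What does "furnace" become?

srhpena

The pattern: shift every letter 13 places forward in the alphabet (wrapping around) — i.e. ROT13, then take characters alternately from the front and the back (1st, last, 2nd, 2nd-last, ...).
Working it through for "furnace": intermediate "sheanpr", final "srhpena".
(Check on "wquarrel": → "jdhneery" → "jydrhene" ✓)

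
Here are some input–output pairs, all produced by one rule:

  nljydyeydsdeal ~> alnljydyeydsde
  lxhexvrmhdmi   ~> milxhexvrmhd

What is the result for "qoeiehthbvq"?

Looking at the pairs, the operation is to move the last 2 characters to the front (rotate right by 2).
"qoeiehthbvq" → "vqqoeiehthb".

vqqoeiehthb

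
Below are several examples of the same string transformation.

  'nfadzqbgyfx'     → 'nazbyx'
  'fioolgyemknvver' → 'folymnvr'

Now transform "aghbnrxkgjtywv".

ahnxgtw

In each case the input is transformed by: keep every other character starting from the first (positions 1st, 3rd, 5th, ...).
Applying that to "aghbnrxkgjtywv" gives "ahnxgtw".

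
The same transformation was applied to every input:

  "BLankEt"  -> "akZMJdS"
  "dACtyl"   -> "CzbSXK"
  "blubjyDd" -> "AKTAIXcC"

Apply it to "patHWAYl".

Rule — flip the case of every letter, then shift every letter 1 place backward in the alphabet (wrapping around).
Applying both steps to "patHWAYl": "PAThwayL", then "OZSgvzxK".
(Check on "dACtyl": → "DacTYL" → "CzbSXK" ✓)

OZSgvzxK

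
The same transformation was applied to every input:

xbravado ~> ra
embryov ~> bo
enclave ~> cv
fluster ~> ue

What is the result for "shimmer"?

The transformation: keep one character in every 3, starting at position 3 (positions 3rd, 6th, 9th, ...).
Applying that to "shimmer" gives "ie".

ie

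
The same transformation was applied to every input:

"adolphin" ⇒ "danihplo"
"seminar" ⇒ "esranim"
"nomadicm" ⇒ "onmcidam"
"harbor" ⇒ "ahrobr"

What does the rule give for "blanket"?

lbtekna

In each case the input is transformed by: reverse the string, then move the last 2 characters to the front (rotate right by 2).
"blanket" → "teknalb" → "lbtekna".
(Check on "seminar": → "ranimes" → "esranim" ✓)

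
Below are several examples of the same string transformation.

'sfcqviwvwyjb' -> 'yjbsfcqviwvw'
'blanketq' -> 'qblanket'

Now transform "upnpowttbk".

bkupnpowtt

The transformation: move the first 3 characters to the end (rotate left by 3), then swap the front and back halves of the string.
Applying that to "upnpowttbk" gives "bkupnpowtt".
(Check on "blanketq": → "nketqbla" → "qblanket" ✓)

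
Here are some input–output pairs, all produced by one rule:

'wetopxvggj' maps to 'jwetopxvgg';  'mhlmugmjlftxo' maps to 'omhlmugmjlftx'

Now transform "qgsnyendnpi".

iqgsnyendnp

The pattern: move the last character to the front.
For "qgsnyendnpi" the result is "iqgsnyendnp".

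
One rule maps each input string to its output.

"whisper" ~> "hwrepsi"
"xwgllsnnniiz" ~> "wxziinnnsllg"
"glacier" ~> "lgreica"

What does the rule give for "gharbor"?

Each output is the input with this applied: move the first 2 characters to the end (rotate left by 2), then reverse the string.
On "gharbor": the first step gives "arborgh", and the second then gives "hgrobra".

hgrobra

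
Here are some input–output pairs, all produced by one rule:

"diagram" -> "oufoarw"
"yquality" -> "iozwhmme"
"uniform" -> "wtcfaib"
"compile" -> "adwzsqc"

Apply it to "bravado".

ojorcpf

Looking at the pairs, the operation is to move the first 2 characters to the end (rotate left by 2), then shift every letter 12 places backward in the alphabet (wrapping around).
Applying that to "bravado" gives "ojorcpf".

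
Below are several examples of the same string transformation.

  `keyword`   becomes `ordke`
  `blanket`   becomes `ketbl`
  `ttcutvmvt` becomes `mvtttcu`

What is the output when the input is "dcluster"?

The transformation: move the last 3 characters to the front (rotate right by 3), then delete the last 2 characters.
For "dcluster" the result is "terdcl".

terdcl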